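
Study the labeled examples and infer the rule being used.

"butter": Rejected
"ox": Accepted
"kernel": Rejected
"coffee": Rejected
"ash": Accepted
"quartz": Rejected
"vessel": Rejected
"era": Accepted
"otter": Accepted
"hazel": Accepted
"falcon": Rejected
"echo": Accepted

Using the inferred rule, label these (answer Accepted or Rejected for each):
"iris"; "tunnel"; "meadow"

Every 'Accepted' example satisfies: length ≤ 5. None of the 'Rejected' examples do.

Accepted, Rejected, Rejected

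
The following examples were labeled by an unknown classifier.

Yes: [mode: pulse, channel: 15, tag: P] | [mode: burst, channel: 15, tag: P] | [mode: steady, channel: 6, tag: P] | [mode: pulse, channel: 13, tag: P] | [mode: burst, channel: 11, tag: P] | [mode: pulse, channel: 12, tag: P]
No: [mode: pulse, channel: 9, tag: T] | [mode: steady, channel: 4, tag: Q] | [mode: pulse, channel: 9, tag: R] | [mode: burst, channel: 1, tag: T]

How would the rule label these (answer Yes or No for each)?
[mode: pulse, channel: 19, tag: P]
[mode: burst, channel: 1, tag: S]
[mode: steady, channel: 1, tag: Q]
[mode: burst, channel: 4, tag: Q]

'Yes' ⟺ tag is P.
[mode: pulse, channel: 19, tag: P]: tag is P, meets the rule → Yes.
[mode: burst, channel: 1, tag: S]: tag is S, lacks this property → No.
[mode: steady, channel: 1, tag: Q]: tag is Q, lacks this property → No.
[mode: burst, channel: 4, tag: Q]: tag is Q, lacks this property → No.

Yes, No, No, No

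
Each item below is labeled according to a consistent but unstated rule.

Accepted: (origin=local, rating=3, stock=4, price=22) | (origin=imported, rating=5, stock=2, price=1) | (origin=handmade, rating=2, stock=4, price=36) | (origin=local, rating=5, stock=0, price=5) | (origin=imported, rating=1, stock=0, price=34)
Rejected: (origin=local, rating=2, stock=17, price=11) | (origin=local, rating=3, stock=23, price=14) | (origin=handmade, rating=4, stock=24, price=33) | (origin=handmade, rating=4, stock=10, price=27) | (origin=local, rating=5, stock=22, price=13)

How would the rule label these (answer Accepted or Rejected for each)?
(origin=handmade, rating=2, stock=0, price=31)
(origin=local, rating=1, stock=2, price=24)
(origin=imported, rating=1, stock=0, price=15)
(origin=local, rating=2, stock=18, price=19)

Accepted, Accepted, Accepted, Rejected

The simplest hypothesis consistent with all the labels is: stock ≤ 4.
(origin=handmade, rating=2, stock=0, price=31): stock = 0, qualifies → Accepted. (origin=local, rating=1, stock=2, price=24): stock = 2, qualifies → Accepted. (origin=imported, rating=1, stock=0, price=15): stock = 0, qualifies → Accepted. (origin=local, rating=2, stock=18, price=19): stock = 18, lacks this property → Rejected.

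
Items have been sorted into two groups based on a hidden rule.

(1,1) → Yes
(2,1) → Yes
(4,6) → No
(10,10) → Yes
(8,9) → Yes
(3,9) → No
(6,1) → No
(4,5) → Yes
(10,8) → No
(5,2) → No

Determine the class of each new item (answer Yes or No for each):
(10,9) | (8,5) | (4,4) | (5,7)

Yes, No, Yes, No

One predicate separates the groups cleanly: |first − second| ≤ 1.
(10,9) — |10−9| = 1, hence Yes.
(8,5) — |8−5| = 3, hence No.
(4,4) — |4−4| = 0, hence Yes.
(5,7) — |5−7| = 2, hence No.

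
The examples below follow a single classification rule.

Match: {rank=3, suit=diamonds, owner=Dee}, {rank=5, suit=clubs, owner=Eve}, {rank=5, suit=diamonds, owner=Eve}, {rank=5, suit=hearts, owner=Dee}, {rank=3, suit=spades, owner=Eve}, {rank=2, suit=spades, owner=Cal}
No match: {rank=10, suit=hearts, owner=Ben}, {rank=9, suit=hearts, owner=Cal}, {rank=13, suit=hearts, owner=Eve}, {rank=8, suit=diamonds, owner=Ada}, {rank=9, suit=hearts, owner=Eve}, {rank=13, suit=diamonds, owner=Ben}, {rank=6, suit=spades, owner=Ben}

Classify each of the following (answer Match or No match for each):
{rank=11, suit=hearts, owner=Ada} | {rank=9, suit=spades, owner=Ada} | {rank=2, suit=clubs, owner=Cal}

The pattern is that an item is 'Match' exactly when: rank ≤ 5.
{rank=11, suit=hearts, owner=Ada}: rank = 11, does not satisfy this → No match. {rank=9, suit=spades, owner=Ada}: rank = 9, does not satisfy this → No match. {rank=2, suit=clubs, owner=Cal}: rank = 2, satisfies this → Match.

No match, No match, Match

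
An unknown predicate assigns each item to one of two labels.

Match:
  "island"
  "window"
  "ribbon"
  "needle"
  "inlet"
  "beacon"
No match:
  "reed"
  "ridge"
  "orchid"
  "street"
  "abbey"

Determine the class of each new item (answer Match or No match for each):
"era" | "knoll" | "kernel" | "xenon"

Comparing the two groups points to one rule — contains 'n'.

No match, Match, Match, Match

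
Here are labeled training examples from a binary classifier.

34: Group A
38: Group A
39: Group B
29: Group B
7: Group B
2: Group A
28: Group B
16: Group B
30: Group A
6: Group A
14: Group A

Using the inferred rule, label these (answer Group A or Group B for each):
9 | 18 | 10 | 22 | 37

The distinguishing property — ≡ 2 (mod 4) — holds for all the 'Group A' cases and none of the 'Group B' cases.
9: Group B (9 mod 4 = 1). 18: Group A (18 mod 4 = 2). 10: Group A (10 mod 4 = 2). 22: Group A (22 mod 4 = 2). 37: Group B (37 mod 4 = 1).

Group B, Group A, Group A, Group A, Group B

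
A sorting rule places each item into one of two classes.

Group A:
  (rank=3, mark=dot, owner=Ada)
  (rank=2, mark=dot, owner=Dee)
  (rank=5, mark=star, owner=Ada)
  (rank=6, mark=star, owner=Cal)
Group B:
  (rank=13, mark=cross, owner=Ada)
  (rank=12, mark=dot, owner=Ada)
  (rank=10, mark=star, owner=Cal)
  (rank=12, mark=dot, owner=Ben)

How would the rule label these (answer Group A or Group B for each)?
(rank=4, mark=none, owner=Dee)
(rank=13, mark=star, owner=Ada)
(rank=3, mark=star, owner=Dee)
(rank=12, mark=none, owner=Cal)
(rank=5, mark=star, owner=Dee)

Group A, Group B, Group A, Group B, Group A

A rule that fits every label: rank ≤ 6 — true of each 'Group A' example, false of each 'Group B' one.
(rank=4, mark=none, owner=Dee) → rank = 4 → Group A. (rank=13, mark=star, owner=Ada) → rank = 13 → Group B. (rank=3, mark=star, owner=Dee) → rank = 3 → Group A. (rank=12, mark=none, owner=Cal) → rank = 12 → Group B. (rank=5, mark=star, owner=Dee) → rank = 5 → Group A.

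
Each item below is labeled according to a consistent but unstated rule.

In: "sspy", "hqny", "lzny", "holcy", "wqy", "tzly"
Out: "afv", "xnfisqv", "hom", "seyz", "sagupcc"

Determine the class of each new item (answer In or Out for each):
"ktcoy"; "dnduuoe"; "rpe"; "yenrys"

In, Out, Out, Out

The common property of the 'In' items is: ends with 'y'. No 'Out' item has it.
"ktcoy" — ends with 'y', hence In. "dnduuoe" — ends with 'e', hence Out. "rpe" — ends with 'e', hence Out. "yenrys" — ends with 's', hence Out.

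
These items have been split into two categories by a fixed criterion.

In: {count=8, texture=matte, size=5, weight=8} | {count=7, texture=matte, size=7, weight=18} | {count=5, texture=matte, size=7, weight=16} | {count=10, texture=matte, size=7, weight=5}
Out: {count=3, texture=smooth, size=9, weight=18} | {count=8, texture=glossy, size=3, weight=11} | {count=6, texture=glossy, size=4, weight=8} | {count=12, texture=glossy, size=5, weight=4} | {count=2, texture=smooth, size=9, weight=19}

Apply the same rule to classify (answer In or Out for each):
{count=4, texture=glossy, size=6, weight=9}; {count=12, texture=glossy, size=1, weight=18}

Out, Out

The rule appears to be: texture is matte.
{count=4, texture=glossy, size=6, weight=9} → texture is glossy → Out. {count=12, texture=glossy, size=1, weight=18} → texture is glossy → Out.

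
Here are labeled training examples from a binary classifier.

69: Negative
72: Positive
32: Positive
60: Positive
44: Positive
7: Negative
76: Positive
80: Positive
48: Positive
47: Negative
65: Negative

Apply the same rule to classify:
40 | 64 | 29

Positive, Positive, Negative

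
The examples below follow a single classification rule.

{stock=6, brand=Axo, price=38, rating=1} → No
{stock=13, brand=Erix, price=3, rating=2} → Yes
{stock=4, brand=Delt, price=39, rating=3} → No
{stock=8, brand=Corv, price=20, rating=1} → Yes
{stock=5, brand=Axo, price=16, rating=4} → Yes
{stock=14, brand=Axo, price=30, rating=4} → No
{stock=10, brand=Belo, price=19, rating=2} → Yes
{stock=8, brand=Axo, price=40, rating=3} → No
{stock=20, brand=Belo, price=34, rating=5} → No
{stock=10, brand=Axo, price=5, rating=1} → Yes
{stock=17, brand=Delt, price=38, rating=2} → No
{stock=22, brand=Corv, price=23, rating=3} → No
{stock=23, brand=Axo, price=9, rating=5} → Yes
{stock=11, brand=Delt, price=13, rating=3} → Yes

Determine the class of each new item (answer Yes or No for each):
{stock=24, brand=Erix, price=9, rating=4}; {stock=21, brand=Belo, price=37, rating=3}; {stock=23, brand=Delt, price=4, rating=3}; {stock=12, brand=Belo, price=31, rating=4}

Yes, No, Yes, No

'Yes' ⟺ price ≤ 20.
{stock=24, brand=Erix, price=9, rating=4} — price = 9, hence Yes. {stock=21, brand=Belo, price=37, rating=3} — price = 37, hence No. {stock=23, brand=Delt, price=4, rating=3} — price = 4, hence Yes. {stock=12, brand=Belo, price=31, rating=4} — price = 31, hence No.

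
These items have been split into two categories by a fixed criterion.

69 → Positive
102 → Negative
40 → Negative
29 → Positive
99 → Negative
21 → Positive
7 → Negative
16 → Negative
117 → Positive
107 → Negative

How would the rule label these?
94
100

The rule appears to be: ≡ 1 (mod 4).
94 → 94 mod 4 = 2 → Negative. 100 → 100 mod 4 = 0 → Negative.

Negative, Negative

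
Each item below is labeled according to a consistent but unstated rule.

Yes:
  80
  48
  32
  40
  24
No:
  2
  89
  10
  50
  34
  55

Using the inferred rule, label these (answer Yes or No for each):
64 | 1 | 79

'Yes' ⟺ multiple of 4.
Yes: 64, since 64 = 4·16.
No: 1, since 1 = 4·0 + 1.
No: 79, since 79 = 4·19 + 3.

Yes, No, No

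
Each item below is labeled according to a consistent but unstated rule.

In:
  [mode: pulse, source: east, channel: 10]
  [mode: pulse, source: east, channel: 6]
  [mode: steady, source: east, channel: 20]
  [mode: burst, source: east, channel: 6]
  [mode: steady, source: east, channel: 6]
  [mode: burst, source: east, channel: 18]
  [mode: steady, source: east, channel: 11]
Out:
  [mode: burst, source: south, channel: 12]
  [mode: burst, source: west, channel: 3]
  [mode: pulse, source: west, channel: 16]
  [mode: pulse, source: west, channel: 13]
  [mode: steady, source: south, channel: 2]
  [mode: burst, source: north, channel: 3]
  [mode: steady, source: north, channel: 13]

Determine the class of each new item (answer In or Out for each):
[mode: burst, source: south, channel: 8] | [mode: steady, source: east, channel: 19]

Out, In

A rule that fits every label: source is east — true of each 'In' example, false of each 'Out' one.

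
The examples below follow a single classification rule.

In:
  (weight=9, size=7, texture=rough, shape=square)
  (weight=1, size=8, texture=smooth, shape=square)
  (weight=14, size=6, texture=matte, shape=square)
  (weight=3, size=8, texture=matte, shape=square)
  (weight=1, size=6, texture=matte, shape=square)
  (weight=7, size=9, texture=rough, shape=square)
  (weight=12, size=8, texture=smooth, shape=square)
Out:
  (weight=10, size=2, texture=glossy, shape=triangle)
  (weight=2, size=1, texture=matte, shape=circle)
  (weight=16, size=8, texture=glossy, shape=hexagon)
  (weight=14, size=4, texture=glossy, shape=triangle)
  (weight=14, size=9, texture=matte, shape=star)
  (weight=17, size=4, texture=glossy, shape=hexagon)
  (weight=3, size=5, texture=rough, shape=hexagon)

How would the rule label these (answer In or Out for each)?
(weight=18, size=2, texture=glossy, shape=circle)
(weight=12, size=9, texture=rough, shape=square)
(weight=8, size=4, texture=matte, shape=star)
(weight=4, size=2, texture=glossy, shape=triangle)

Out, In, Out, Out

Every 'In' example satisfies: shape is square. None of the 'Out' examples do.
(weight=18, size=2, texture=glossy, shape=circle) → shape is circle → Out.
(weight=12, size=9, texture=rough, shape=square) → shape is square → In.
(weight=8, size=4, texture=matte, shape=star) → shape is star → Out.
(weight=4, size=2, texture=glossy, shape=triangle) → shape is triangle → Out.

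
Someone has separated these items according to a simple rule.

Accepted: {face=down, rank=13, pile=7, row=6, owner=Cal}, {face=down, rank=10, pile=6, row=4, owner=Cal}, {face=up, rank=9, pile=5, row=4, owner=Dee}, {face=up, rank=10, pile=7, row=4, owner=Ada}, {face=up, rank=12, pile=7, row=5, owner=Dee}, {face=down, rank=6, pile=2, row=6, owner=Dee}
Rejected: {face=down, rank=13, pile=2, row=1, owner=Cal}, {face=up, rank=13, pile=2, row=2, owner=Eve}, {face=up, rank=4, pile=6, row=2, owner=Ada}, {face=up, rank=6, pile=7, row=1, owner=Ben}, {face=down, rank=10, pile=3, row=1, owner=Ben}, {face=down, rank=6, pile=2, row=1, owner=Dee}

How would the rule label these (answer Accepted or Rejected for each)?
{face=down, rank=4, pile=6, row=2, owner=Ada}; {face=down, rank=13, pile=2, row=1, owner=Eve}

Rule: row ≥ 4. This holds for each 'Accepted' example and fails for each 'Rejected' one.

Rejected, Rejected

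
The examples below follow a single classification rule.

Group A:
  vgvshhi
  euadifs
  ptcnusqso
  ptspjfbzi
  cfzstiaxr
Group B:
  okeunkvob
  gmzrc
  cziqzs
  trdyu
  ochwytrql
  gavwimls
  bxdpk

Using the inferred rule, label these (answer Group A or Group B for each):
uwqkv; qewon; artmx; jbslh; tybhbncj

'Group A' ⟺ odd length AND contains 's'.

Group B, Group B, Group B, Group A, Group B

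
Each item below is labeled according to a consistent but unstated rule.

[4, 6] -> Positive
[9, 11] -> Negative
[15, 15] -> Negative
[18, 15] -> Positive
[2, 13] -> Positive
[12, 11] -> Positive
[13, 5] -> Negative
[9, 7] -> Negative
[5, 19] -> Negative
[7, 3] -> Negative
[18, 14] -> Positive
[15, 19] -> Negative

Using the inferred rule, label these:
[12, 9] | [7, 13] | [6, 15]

The simplest hypothesis consistent with all the labels is: first is even.
[12, 9] — first 12, hence Positive.
[7, 13] — first 7, hence Negative.
[6, 15] — first 6, hence Positive.

Positive, Negative, Positive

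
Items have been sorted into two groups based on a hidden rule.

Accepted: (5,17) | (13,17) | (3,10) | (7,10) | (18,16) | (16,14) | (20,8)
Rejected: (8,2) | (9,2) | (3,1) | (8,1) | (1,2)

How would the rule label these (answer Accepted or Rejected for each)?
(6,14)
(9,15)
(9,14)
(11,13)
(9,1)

Every 'Accepted' example satisfies: sum ≥ 13. None of the 'Rejected' examples do.
(6,14) → 6+14 = 20 → Accepted. (9,15) → 9+15 = 24 → Accepted. (9,14) → 9+14 = 23 → Accepted. (11,13) → 11+13 = 24 → Accepted. (9,1) → 9+1 = 10 → Rejected.

Accepted, Accepted, Accepted, Accepted, Rejected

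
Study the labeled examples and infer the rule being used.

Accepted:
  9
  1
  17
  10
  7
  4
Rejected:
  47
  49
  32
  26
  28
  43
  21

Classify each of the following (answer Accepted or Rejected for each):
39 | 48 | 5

The pattern is that an item is 'Accepted' exactly when: at most 17.
39 — 39 > 17, hence Rejected.
48 — 48 > 17, hence Rejected.
5 — 5 ≤ 17, hence Accepted.

Rejected, Rejected, Accepted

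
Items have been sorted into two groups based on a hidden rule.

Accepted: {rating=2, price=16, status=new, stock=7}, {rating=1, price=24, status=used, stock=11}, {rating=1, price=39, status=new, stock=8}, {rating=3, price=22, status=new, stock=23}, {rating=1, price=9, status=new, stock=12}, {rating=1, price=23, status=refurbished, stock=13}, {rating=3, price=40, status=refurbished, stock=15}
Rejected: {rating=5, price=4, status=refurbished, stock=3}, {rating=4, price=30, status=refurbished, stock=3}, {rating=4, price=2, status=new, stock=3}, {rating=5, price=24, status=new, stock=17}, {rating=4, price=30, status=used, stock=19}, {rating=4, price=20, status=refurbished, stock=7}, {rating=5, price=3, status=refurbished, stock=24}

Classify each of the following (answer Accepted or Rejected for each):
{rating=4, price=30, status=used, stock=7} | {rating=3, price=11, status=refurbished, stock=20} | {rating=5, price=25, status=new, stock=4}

Rejected, Accepted, Rejected

A rule that fits every label: rating ≤ 3 — true of each 'Accepted' example, false of each 'Rejected' one.
Rejected: {rating=4, price=30, status=used, stock=7}, since rating = 4.
Accepted: {rating=3, price=11, status=refurbished, stock=20}, since rating = 3.
Rejected: {rating=5, price=25, status=new, stock=4}, since rating = 5.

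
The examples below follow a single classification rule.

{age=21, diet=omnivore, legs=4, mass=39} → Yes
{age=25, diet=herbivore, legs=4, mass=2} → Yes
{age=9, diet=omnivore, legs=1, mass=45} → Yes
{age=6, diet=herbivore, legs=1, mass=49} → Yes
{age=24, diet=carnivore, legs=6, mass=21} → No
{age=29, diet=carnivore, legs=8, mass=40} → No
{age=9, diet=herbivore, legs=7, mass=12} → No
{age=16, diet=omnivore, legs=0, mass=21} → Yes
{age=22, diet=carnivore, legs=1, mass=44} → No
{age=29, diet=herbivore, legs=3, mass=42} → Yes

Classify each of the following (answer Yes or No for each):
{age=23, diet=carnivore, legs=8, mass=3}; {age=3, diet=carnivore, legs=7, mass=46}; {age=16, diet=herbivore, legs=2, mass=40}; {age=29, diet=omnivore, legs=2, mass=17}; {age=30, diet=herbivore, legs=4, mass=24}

No, No, Yes, Yes, Yes

A rule that fits every label: legs ≤ 4 AND age ≠ 22 — true of each 'Yes' example, false of each 'No' one.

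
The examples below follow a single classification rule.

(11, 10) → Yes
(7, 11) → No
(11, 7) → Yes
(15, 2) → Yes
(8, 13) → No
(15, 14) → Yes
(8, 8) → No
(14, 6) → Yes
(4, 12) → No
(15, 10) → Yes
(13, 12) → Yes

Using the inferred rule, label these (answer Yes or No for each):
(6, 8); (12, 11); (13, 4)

No, Yes, Yes

A rule that fits every label: first > second — true of each 'Yes' example, false of each 'No' one.
(6, 8) → 6 < 8 → No. (12, 11) → 12 > 11 → Yes. (13, 4) → 13 > 4 → Yes.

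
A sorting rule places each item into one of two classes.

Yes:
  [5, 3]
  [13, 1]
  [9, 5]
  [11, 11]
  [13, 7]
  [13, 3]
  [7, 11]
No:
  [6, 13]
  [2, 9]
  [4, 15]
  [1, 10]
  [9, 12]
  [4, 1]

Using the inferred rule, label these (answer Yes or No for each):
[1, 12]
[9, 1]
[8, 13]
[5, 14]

'Yes' ⟺ sum is even.

No, Yes, No, No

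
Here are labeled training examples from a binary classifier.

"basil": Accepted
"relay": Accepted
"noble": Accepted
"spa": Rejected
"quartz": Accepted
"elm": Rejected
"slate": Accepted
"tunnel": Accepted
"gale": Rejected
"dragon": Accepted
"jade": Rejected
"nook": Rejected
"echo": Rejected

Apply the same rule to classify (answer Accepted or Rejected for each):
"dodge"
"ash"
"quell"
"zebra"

'Accepted' ⟺ length ≥ 5.
Accepted: "dodge", since length 5. Rejected: "ash", since length 3. Accepted: "quell", since length 5. Accepted: "zebra", since length 5.

Accepted, Rejected, Accepted, Accepted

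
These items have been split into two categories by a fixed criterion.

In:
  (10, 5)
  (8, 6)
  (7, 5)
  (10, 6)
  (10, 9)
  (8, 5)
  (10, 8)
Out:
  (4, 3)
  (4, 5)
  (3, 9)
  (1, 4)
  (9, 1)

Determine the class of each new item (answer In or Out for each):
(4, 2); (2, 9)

Out, Out

'In' ⟺ min ≥ 5.
(4, 2): Out (min 2).
(2, 9): Out (min 2).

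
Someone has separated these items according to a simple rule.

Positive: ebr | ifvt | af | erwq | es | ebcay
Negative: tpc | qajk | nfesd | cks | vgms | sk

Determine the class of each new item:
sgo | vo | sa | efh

Negative, Negative, Negative, Positive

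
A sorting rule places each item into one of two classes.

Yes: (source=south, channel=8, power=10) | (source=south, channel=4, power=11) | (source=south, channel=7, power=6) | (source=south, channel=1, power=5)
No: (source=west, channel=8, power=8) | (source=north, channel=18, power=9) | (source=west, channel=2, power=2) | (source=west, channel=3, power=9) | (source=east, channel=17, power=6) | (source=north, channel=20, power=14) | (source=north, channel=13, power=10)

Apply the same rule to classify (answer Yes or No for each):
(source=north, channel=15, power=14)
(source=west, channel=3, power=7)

No, No

Comparing the two groups points to one rule — source is south.
No: (source=north, channel=15, power=14), since source is north.
No: (source=west, channel=3, power=7), since source is west.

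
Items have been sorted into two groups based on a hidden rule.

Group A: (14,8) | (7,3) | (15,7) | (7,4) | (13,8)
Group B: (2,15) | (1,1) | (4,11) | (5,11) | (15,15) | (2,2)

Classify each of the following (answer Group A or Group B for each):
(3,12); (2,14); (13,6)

The classifier is using: first > second.

Group B, Group B, Group A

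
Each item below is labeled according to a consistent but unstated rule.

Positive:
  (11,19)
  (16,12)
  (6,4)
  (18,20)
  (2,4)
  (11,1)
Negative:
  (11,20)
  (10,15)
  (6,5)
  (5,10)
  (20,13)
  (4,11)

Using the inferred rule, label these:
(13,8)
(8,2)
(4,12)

Negative, Positive, Positive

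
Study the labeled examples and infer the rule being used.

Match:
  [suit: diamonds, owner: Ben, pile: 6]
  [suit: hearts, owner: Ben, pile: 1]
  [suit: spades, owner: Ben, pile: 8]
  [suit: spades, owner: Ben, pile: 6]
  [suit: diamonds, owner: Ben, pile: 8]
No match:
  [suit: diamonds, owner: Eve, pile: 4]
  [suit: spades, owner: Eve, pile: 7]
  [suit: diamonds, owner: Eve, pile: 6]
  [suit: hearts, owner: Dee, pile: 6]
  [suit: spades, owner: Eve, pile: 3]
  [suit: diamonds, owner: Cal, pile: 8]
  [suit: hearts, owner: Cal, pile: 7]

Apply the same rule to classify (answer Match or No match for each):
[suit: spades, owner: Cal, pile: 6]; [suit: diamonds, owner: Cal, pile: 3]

No match, No match

Looking at the examples, the only property every 'Match' case has and every 'No match' case lacks is: owner is Ben.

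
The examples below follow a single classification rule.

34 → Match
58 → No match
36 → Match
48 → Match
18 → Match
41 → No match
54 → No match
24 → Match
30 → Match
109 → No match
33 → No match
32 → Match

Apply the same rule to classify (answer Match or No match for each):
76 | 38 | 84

No match, Match, No match

The simplest hypothesis consistent with all the labels is: even AND at most 48.
76 → 76 is even, 76 > 48 → No match. 38 → 38 is even, 38 ≤ 48 → Match. 84 → 84 is even, 84 > 48 → No match.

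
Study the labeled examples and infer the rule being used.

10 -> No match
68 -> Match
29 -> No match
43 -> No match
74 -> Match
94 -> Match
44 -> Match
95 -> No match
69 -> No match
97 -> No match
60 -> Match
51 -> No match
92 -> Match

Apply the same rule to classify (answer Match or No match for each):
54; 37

Match, No match

The pattern is that an item is 'Match' exactly when: even AND at least 29.
Match: 54, since 54 is even, 54 ≥ 29. No match: 37, since 37 is odd, 37 ≥ 29.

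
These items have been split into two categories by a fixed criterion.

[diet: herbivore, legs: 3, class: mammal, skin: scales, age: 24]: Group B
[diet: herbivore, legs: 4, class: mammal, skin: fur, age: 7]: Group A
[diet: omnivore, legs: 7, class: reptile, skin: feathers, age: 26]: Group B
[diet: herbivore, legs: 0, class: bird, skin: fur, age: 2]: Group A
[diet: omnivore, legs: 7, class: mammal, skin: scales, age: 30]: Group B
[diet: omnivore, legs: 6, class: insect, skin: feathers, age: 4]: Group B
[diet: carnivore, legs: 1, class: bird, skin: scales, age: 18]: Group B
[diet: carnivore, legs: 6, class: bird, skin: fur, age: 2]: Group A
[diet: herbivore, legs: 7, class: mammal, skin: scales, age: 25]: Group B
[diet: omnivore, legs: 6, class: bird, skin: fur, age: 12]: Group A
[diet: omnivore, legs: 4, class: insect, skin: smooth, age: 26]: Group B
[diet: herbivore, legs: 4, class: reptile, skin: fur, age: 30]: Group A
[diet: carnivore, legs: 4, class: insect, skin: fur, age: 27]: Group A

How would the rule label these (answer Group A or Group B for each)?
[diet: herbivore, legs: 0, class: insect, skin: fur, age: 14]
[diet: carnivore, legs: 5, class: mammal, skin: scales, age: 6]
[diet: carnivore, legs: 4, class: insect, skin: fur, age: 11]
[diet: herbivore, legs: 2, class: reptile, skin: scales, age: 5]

Group A, Group B, Group A, Group B

Every 'Group A' example satisfies: skin is fur. None of the 'Group B' examples do.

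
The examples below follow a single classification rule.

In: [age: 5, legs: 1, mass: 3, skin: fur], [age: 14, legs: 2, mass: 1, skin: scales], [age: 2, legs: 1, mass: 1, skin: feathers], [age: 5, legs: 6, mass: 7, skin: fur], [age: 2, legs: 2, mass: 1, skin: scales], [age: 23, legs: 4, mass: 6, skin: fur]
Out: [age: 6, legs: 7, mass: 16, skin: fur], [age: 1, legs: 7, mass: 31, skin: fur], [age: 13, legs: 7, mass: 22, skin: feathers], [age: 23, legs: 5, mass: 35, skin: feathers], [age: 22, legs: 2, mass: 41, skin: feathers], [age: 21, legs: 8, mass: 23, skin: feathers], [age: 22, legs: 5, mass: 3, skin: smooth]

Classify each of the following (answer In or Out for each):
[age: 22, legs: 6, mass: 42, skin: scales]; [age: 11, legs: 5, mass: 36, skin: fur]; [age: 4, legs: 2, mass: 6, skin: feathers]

Out, Out, In

The simplest hypothesis consistent with all the labels is: legs ≠ 5 AND mass ≤ 7.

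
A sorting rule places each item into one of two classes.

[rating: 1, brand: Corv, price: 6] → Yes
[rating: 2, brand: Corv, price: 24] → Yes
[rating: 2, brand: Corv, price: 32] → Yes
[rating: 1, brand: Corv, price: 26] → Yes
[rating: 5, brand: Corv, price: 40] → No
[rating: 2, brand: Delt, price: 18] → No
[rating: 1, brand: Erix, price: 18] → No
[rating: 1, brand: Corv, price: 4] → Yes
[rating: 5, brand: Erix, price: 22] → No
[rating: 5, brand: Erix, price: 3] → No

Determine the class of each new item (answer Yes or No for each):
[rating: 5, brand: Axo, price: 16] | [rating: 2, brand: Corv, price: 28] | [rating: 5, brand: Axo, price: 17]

No, Yes, No

Rule: brand is Corv AND price ≤ 32. This holds for each 'Yes' example and fails for each 'No' one.
[rating: 5, brand: Axo, price: 16]: brand is Axo, price = 16 — doesn't match, so No.
[rating: 2, brand: Corv, price: 28]: brand is Corv, price = 28 — meets the rule, so Yes.
[rating: 5, brand: Axo, price: 17]: brand is Axo, price = 17 — doesn't match, so No.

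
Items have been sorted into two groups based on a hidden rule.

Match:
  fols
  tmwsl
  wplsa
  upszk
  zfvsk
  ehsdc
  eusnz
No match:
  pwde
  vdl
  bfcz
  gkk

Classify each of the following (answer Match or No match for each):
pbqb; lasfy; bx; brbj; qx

No match, Match, No match, No match, No match

The classifier is using: contains 's'.
pbqb — no 's', hence No match.
lasfy — has 's', hence Match.
bx — no 's', hence No match.
brbj — no 's', hence No match.
qx — no 's', hence No match.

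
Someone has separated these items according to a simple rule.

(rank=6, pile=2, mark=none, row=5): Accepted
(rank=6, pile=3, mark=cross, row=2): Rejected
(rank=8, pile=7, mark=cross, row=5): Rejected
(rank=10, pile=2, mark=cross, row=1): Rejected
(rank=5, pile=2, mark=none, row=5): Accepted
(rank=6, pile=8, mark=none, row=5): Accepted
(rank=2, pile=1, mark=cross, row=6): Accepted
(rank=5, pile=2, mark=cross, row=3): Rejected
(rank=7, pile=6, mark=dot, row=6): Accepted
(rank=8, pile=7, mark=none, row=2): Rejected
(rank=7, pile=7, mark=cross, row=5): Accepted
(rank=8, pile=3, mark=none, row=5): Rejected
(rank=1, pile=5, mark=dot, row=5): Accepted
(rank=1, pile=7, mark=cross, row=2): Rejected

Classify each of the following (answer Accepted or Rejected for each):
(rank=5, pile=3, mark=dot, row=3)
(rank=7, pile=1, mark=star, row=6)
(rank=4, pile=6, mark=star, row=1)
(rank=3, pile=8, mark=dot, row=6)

Rejected, Accepted, Rejected, Accepted

'Accepted' ⟺ rank ≤ 7 AND row ≥ 5.
Rejected: (rank=5, pile=3, mark=dot, row=3), since rank = 5, row = 3.
Accepted: (rank=7, pile=1, mark=star, row=6), since rank = 7, row = 6.
Rejected: (rank=4, pile=6, mark=star, row=1), since rank = 4, row = 1.
Accepted: (rank=3, pile=8, mark=dot, row=6), since rank = 3, row = 6.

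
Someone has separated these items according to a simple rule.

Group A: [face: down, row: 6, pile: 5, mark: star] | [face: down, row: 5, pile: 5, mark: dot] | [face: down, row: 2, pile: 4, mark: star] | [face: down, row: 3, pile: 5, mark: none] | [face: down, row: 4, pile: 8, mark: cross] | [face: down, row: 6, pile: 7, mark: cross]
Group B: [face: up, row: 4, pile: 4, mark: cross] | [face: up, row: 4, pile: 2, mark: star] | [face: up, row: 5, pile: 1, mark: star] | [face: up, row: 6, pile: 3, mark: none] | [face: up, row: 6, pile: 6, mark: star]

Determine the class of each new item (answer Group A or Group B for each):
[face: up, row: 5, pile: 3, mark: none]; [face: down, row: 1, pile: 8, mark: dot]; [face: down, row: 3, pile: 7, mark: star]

The rule appears to be: face is down.
[face: up, row: 5, pile: 3, mark: none]: Group B (face is up). [face: down, row: 1, pile: 8, mark: dot]: Group A (face is down). [face: down, row: 3, pile: 7, mark: star]: Group A (face is down).

Group B, Group A, Group A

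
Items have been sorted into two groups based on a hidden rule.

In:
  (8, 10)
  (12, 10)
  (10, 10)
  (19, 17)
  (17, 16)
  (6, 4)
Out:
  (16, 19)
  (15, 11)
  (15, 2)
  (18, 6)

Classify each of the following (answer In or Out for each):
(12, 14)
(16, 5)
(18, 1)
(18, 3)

All 'In' examples share one property — |first − second| ≤ 2 — and every 'Out' example lacks it.

In, Out, Out, Out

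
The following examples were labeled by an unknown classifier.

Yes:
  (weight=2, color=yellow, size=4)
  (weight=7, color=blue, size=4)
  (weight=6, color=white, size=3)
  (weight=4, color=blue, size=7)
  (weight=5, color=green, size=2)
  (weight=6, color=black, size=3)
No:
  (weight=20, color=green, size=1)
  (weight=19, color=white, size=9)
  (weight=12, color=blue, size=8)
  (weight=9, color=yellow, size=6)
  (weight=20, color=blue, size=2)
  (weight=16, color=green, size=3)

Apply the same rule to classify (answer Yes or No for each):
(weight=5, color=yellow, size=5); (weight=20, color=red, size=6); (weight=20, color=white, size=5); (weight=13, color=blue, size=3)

Yes, No, No, No

The distinguishing property — weight ≤ 7 — holds for all the 'Yes' cases and none of the 'No' cases.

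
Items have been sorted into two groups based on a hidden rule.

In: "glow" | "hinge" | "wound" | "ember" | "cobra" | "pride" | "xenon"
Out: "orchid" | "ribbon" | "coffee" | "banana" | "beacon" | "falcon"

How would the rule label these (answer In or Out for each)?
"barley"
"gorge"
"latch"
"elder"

Out, In, In, In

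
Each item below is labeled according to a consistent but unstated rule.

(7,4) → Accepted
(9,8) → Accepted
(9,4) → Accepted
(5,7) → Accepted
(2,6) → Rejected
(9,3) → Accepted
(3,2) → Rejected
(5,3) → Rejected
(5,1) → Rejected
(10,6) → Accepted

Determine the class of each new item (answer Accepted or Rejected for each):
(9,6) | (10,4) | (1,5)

Accepted, Accepted, Rejected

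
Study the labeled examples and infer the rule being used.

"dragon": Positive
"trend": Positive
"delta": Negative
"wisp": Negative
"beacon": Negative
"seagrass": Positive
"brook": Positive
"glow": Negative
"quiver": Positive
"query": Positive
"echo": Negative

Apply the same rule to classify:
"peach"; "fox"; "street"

Checking candidate rules against both groups, what survives is: contains 'r'.

Negative, Negative, Positive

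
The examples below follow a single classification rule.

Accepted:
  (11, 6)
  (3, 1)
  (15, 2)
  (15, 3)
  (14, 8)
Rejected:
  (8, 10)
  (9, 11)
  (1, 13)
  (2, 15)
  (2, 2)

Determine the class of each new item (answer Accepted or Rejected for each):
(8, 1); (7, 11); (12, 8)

Accepted, Rejected, Accepted

Rule: first > second. This holds for each 'Accepted' example and fails for each 'Rejected' one.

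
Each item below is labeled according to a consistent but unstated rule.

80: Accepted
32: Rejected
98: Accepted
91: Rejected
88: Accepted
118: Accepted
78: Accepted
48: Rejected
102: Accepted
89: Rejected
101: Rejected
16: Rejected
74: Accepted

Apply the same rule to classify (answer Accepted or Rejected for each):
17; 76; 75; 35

One predicate separates the groups cleanly: even AND at least 74.
17: 17 is odd, 17 < 74 — lacks this property, so Rejected.
76: 76 is even, 76 ≥ 74 — passes, so Accepted.
75: 75 is odd, 75 ≥ 74 — lacks this property, so Rejected.
35: 35 is odd, 35 < 74 — lacks this property, so Rejected.

Rejected, Accepted, Rejected, Rejected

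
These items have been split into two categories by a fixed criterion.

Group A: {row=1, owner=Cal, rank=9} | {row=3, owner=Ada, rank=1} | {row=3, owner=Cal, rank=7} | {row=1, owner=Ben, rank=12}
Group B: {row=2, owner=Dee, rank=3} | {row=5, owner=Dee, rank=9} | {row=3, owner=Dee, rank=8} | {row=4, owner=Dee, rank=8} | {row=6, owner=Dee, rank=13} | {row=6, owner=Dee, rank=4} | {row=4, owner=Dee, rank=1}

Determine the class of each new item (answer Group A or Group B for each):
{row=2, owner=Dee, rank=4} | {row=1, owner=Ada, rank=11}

Group B, Group A

The common property of the 'Group A' items is: owner is not Dee. No 'Group B' item has it.
{row=2, owner=Dee, rank=4} → owner is Dee → Group B.
{row=1, owner=Ada, rank=11} → owner is Ada → Group A.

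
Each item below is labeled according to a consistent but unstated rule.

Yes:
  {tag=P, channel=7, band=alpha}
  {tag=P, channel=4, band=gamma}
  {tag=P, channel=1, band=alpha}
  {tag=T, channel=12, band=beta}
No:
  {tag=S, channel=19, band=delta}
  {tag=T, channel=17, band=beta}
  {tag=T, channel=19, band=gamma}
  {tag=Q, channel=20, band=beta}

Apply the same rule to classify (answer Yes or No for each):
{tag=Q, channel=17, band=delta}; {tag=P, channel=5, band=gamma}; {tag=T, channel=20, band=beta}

No, Yes, No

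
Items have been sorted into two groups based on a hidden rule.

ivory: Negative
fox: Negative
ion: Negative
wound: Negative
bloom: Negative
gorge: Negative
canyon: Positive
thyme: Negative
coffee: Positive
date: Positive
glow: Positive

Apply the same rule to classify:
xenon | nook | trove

Negative, Positive, Negative

The classifier is using: even length.
xenon — length 5, hence Negative. nook — length 4, hence Positive. trove — length 5, hence Negative.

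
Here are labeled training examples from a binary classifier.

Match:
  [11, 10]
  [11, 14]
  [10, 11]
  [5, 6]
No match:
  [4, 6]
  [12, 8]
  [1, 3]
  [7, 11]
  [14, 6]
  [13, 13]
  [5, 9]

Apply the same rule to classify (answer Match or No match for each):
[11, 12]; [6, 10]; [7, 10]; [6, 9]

All 'Match' examples share one property — sum is odd — and every 'No match' example lacks it.
[11, 12]: Match (11+12 = 23).
[6, 10]: No match (6+10 = 16).
[7, 10]: Match (7+10 = 17).
[6, 9]: Match (6+9 = 15).

Match, No match, Match, Match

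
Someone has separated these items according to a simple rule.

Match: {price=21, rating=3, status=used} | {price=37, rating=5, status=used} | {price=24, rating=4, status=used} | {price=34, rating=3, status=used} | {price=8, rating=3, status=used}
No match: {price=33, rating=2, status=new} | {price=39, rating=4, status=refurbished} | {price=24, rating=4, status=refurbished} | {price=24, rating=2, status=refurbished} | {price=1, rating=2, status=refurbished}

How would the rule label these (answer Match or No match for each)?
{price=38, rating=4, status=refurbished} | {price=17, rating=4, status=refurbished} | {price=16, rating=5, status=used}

No match, No match, Match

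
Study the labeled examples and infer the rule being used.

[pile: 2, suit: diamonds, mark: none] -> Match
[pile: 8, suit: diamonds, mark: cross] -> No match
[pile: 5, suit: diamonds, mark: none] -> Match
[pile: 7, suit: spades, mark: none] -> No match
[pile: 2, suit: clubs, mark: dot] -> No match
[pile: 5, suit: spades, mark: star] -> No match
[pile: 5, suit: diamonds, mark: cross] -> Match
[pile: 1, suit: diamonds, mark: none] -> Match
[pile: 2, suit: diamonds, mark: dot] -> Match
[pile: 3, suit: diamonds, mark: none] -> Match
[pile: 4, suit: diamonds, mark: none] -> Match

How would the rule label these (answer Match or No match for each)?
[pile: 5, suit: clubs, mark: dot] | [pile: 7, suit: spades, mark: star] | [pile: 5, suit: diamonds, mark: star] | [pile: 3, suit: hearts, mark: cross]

The common property of the 'Match' items is: suit is diamonds AND pile ≤ 5. No 'No match' item has it.

No match, No match, Match, No match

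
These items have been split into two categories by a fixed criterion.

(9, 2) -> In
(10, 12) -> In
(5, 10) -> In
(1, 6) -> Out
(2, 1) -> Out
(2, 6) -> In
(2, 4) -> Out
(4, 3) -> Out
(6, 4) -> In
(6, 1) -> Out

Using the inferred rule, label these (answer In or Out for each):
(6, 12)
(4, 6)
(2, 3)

In, In, Out

'In' ⟺ sum ≥ 8.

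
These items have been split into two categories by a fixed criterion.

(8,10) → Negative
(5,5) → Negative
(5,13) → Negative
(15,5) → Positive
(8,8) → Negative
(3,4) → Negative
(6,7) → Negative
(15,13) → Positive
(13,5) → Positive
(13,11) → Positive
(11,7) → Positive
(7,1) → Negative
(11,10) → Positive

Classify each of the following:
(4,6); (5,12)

Negative, Negative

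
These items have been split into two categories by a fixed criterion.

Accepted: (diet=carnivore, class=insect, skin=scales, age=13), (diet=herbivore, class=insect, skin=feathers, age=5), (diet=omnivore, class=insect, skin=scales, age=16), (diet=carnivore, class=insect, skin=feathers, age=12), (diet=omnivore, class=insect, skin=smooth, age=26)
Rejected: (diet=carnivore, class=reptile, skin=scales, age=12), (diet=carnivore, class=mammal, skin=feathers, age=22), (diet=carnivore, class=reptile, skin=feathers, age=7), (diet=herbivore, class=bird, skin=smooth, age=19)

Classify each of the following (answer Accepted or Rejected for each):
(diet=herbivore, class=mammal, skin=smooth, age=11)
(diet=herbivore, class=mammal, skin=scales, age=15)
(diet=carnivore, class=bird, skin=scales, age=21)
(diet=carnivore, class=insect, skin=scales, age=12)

'Accepted' ⟺ class is insect.
(diet=herbivore, class=mammal, skin=smooth, age=11): class is mammal — doesn't match, so Rejected. (diet=herbivore, class=mammal, skin=scales, age=15): class is mammal — doesn't match, so Rejected. (diet=carnivore, class=bird, skin=scales, age=21): class is bird — doesn't match, so Rejected. (diet=carnivore, class=insect, skin=scales, age=12): class is insect — qualifies, so Accepted.

Rejected, Rejected, Rejected, Accepted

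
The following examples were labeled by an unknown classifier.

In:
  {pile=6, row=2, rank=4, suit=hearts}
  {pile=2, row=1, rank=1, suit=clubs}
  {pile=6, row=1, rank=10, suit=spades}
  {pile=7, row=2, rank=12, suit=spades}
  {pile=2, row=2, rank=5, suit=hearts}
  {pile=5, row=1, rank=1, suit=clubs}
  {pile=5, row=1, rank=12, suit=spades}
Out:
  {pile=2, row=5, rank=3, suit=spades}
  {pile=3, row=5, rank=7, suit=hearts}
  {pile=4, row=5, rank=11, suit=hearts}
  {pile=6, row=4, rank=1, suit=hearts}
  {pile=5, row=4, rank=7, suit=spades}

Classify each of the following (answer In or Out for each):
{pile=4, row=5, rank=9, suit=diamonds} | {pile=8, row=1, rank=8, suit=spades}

Out, In

Every 'In' example satisfies: row ≤ 2. None of the 'Out' examples do.
{pile=4, row=5, rank=9, suit=diamonds}: row = 5 — doesn't qualify, so Out.
{pile=8, row=1, rank=8, suit=spades}: row = 1 — meets the rule, so In.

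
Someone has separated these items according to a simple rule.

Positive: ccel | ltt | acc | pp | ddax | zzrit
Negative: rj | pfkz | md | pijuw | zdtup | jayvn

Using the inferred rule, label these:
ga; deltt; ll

The rule appears to be: has a double letter.
ga: Negative (no doubled letter). deltt: Positive ('tt' doubled). ll: Positive ('ll' doubled).

Negative, Positive, Positive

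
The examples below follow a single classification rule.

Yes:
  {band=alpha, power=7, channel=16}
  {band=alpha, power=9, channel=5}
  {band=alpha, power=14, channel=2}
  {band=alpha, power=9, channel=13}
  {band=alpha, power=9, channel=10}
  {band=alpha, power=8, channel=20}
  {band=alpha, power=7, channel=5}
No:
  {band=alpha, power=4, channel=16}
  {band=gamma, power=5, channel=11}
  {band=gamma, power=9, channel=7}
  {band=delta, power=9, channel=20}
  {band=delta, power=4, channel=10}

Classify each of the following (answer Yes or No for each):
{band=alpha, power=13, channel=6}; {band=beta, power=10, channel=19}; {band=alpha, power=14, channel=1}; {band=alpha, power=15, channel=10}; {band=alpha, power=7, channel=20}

Yes, No, Yes, Yes, Yes

The simplest hypothesis consistent with all the labels is: band is alpha AND power ≥ 5.
{band=alpha, power=13, channel=6}: band is alpha, power = 13, qualifies → Yes.
{band=beta, power=10, channel=19}: band is beta, power = 10, does not fit → No.
{band=alpha, power=14, channel=1}: band is alpha, power = 14, qualifies → Yes.
{band=alpha, power=15, channel=10}: band is alpha, power = 15, qualifies → Yes.
{band=alpha, power=7, channel=20}: band is alpha, power = 7, qualifies → Yes.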